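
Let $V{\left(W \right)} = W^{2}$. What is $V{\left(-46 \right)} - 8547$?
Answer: $-6431$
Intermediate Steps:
$V{\left(-46 \right)} - 8547 = \left(-46\right)^{2} - 8547 = 2116 - 8547 = -6431$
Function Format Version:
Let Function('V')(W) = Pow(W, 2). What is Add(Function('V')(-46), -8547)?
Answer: -6431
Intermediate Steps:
Add(Function('V')(-46), -8547) = Add(Pow(-46, 2), -8547) = Add(2116, -8547) = -6431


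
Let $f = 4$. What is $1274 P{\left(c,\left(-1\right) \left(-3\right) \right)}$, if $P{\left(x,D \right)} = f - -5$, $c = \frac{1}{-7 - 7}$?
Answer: $11466$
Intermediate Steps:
$c = - \frac{1}{14}$ ($c = \frac{1}{-14} = - \frac{1}{14} \approx -0.071429$)
$P{\left(x,D \right)} = 9$ ($P{\left(x,D \right)} = 4 - -5 = 4 + 5 = 9$)
$1274 P{\left(c,\left(-1\right) \left(-3\right) \right)} = 1274 \cdot 9 = 11466$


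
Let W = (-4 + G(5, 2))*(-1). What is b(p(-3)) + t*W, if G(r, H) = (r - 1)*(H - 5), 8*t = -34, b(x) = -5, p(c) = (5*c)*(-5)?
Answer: -73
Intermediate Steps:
p(c) = -25*c
t = -17/4 (t = (1/8)*(-34) = -17/4 ≈ -4.2500)
G(r, H) = (-1 + r)*(-5 + H)
W = 16 (W = (-4 + (5 - 1*2 - 5*5 + 2*5))*(-1) = (-4 + (5 - 2 - 25 + 10))*(-1) = (-4 - 12)*(-1) = -16*(-1) = 16)
b(p(-3)) + t*W = -5 - 17/4*16 = -5 - 68 = -73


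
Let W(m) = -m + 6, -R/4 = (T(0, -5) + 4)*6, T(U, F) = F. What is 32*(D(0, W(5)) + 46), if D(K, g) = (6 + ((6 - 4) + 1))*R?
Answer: 8384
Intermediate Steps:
R = 24 (R = -4*(-5 + 4)*6 = -(-4)*6 = -4*(-6) = 24)
W(m) = 6 - m
D(K, g) = 216 (D(K, g) = (6 + ((6 - 4) + 1))*24 = (6 + (2 + 1))*24 = (6 + 3)*24 = 9*24 = 216)
32*(D(0, W(5)) + 46) = 32*(216 + 46) = 32*262 = 8384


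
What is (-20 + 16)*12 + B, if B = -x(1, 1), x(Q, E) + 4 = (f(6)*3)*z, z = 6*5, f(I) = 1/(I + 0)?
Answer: -59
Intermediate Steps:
f(I) = 1/I
z = 30
x(Q, E) = 11 (x(Q, E) = -4 + (3/6)*30 = -4 + ((1/6)*3)*30 = -4 + (1/2)*30 = -4 + 15 = 11)
B = -11 (B = -1*11 = -11)
(-20 + 16)*12 + B = (-20 + 16)*12 - 11 = -4*12 - 11 = -48 - 11 = -59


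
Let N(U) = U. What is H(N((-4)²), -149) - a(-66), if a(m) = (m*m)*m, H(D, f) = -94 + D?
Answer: 287418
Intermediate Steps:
a(m) = m³ (a(m) = m²*m = m³)
H(N((-4)²), -149) - a(-66) = (-94 + (-4)²) - 1*(-66)³ = (-94 + 16) - 1*(-287496) = -78 + 287496 = 287418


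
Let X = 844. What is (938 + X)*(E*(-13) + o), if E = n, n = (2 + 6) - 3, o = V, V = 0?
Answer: -115830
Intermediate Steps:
o = 0
n = 5 (n = 8 - 3 = 5)
E = 5
(938 + X)*(E*(-13) + o) = (938 + 844)*(5*(-13) + 0) = 1782*(-65 + 0) = 1782*(-65) = -115830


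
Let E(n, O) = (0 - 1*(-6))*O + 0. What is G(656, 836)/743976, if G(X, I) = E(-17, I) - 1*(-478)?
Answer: 2747/371988 ≈ 0.0073846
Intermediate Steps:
E(n, O) = 6*O (E(n, O) = (0 + 6)*O + 0 = 6*O + 0 = 6*O)
G(X, I) = 478 + 6*I (G(X, I) = 6*I - 1*(-478) = 6*I + 478 = 478 + 6*I)
G(656, 836)/743976 = (478 + 6*836)/743976 = (478 + 5016)*(1/743976) = 5494*(1/743976) = 2747/371988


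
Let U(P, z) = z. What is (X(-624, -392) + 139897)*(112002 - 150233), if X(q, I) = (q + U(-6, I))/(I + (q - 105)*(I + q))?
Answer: -494909044967201/92534 ≈ -5.3484e+9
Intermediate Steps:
X(q, I) = (I + q)/(I + (-105 + q)*(I + q)) (X(q, I) = (q + I)/(I + (q - 105)*(I + q)) = (I + q)/(I + (-105 + q)*(I + q)))
(X(-624, -392) + 139897)*(112002 - 150233) = ((-392 - 624)/((-624)**2 - 105*(-624) - 104*(-392) - 392*(-624)) + 139897)*(112002 - 150233) = (-1016/(389376 + 65520 + 40768 + 244608) + 139897)*(-38231) = (-1016/740272 + 139897)*(-38231) = ((1/740272)*(-1016) + 139897)*(-38231) = (-127/92534 + 139897)*(-38231) = (12945228871/92534)*(-38231) = -494909044967201/92534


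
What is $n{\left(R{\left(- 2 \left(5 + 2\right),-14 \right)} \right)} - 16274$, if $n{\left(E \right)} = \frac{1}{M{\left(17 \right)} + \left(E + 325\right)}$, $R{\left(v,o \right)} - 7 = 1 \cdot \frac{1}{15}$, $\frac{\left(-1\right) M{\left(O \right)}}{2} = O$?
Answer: $- \frac{72761039}{4471} \approx -16274.0$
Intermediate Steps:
$M{\left(O \right)} = - 2 O$
$R{\left(v,o \right)} = \frac{106}{15}$ ($R{\left(v,o \right)} = 7 + 1 \cdot \frac{1}{15} = 7 + \frac{1}{15} = \frac{106}{15}$)
$n{\left(E \right)} = \frac{1}{291 + E}$ ($n{\left(E \right)} = \frac{1}{\left(-2\right) 17 + \left(E + 325\right)} = \frac{1}{-34 + \left(325 + E\right)} = \frac{1}{291 + E}$)
$n{\left(R{\left(- 2 \left(5 + 2\right),-14 \right)} \right)} - 16274 = \frac{1}{291 + \frac{106}{15}} - 16274 = \frac{1}{\frac{4471}{15}} - 16274 = \frac{15}{4471} - 16274 = - \frac{72761039}{4471}$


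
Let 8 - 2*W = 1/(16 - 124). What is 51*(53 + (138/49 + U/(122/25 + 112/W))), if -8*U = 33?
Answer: 158171938305/55689872 ≈ 2840.2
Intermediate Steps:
U = -33/8 (U = -⅛*33 = -33/8 ≈ -4.1250)
W = 865/216 (W = 4 - 1/(2*(16 - 124)) = 4 - ½/(-108) = 4 - ½*(-1/108) = 4 + 1/216 = 865/216 ≈ 4.0046)
51*(53 + (138/49 + U/(122/25 + 112/W))) = 51*(53 + (138/49 - 33/(8*(122/25 + 112/(865/216))))) = 51*(53 + (138*(1/49) - 33/(8*(122*(1/25) + 112*(216/865))))) = 51*(53 + (138/49 - 33/(8*(122/25 + 24192/865)))) = 51*(53 + (138/49 - 33/(8*142066/4325))) = 51*(53 + (138/49 - 33/8*4325/142066)) = 51*(53 + (138/49 - 142725/1136528)) = 51*(53 + 149847339/55689872) = 51*(3101410555/55689872) = 158171938305/55689872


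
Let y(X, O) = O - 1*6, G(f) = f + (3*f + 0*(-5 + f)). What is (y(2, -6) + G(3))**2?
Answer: 0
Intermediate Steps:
G(f) = 4*f (G(f) = f + (3*f + 0) = f + 3*f = 4*f)
y(X, O) = -6 + O (y(X, O) = O - 6 = -6 + O)
(y(2, -6) + G(3))**2 = ((-6 - 6) + 4*3)**2 = (-12 + 12)**2 = 0**2 = 0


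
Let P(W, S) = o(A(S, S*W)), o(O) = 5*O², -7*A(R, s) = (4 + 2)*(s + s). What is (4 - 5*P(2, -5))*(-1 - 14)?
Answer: 5397060/49 ≈ 1.1014e+5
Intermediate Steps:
A(R, s) = -12*s/7 (A(R, s) = -(4 + 2)*(s + s)/7 = -6*2*s/7 = -12*s/7)
P(W, S) = 720*S²*W²/49 (P(W, S) = 5*(-12*S*W/7)² = 5*(144*S²*W²/49) = 720*S²*W²/49)
(4 - 5*P(2, -5))*(-1 - 14) = (4 - 3600*(-5)²*2²/49)*(-1 - 14) = (4 - 3600*25*4/49)*(-15) = (4 - 5*72000/49)*(-15) = (4 - 360000/49)*(-15) = -359804/49*(-15) = 5397060/49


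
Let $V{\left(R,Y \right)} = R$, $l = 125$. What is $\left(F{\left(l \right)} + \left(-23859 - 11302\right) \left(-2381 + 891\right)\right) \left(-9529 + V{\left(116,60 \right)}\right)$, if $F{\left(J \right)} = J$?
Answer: $-493147211195$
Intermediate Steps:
$\left(F{\left(l \right)} + \left(-23859 - 11302\right) \left(-2381 + 891\right)\right) \left(-9529 + V{\left(116,60 \right)}\right) = \left(125 + \left(-23859 - 11302\right) \left(-2381 + 891\right)\right) \left(-9529 + 116\right) = \left(125 - -52389890\right) \left(-9413\right) = \left(125 + 52389890\right) \left(-9413\right) = 52390015 \left(-9413\right) = -493147211195$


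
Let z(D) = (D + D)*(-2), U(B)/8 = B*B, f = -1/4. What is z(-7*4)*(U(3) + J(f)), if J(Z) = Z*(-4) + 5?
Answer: 8736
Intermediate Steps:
f = -¼ (f = -1*¼ = -¼ ≈ -0.25000)
U(B) = 8*B² (U(B) = 8*(B*B) = 8*B²)
J(Z) = 5 - 4*Z (J(Z) = -4*Z + 5 = 5 - 4*Z)
z(D) = -4*D (z(D) = (2*D)*(-2) = -4*D)
z(-7*4)*(U(3) + J(f)) = (-(-28)*4)*(8*3² + (5 - 4*(-¼))) = (-4*(-28))*(8*9 + (5 + 1)) = 112*(72 + 6) = 112*78 = 8736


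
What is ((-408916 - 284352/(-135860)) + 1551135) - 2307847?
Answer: -39590483932/33965 ≈ -1.1656e+6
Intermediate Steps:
((-408916 - 284352/(-135860)) + 1551135) - 2307847 = ((-408916 - 284352*(-1/135860)) + 1551135) - 2307847 = ((-408916 + 71088/33965) + 1551135) - 2307847 = (-13888760852/33965 + 1551135) - 2307847 = 38795539423/33965 - 2307847 = -39590483932/33965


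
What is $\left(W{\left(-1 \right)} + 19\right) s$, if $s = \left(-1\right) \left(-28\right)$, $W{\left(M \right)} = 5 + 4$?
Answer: $784$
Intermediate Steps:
$W{\left(M \right)} = 9$
$s = 28$
$\left(W{\left(-1 \right)} + 19\right) s = \left(9 + 19\right) 28 = 28 \cdot 28 = 784$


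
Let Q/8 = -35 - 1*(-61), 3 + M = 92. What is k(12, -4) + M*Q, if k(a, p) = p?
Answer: 18508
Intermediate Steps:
M = 89 (M = -3 + 92 = 89)
Q = 208 (Q = 8*(-35 - 1*(-61)) = 8*(-35 + 61) = 8*26 = 208)
k(12, -4) + M*Q = -4 + 89*208 = -4 + 18512 = 18508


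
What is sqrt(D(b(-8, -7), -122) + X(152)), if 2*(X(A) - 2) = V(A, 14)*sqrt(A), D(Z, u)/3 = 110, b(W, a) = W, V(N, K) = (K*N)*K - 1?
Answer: sqrt(332 + 29791*sqrt(38)) ≈ 428.92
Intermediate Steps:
V(N, K) = -1 + N*K**2 (V(N, K) = N*K**2 - 1 = -1 + N*K**2)
D(Z, u) = 330 (D(Z, u) = 3*110 = 330)
X(A) = 2 + sqrt(A)*(-1 + 196*A)/2 (X(A) = 2 + ((-1 + A*14**2)*sqrt(A))/2 = 2 + ((-1 + A*196)*sqrt(A))/2 = 2 + ((-1 + 196*A)*sqrt(A))/2 = 2 + (sqrt(A)*(-1 + 196*A))/2 = 2 + sqrt(A)*(-1 + 196*A)/2)
sqrt(D(b(-8, -7), -122) + X(152)) = sqrt(330 + (2 + sqrt(152)*(-1 + 196*152)/2)) = sqrt(330 + (2 + (2*sqrt(38))*(-1 + 29792)/2)) = sqrt(330 + (2 + (1/2)*(2*sqrt(38))*29791)) = sqrt(330 + (2 + 29791*sqrt(38))) = sqrt(332 + 29791*sqrt(38))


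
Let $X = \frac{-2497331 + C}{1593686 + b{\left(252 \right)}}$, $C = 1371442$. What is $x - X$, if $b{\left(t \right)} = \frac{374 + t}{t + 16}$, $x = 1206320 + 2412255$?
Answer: $\frac{772762174021401}{213554237} \approx 3.6186 \cdot 10^{6}$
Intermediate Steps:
$x = 3618575$
$b{\left(t \right)} = \frac{374 + t}{16 + t}$
$X = - \frac{150869126}{213554237}$ ($X = \frac{-2497331 + 1371442}{1593686 + \frac{374 + 252}{16 + 252}} = - \frac{1125889}{1593686 + \frac{1}{268} \cdot 626} = - \frac{1125889}{1593686 + \frac{313}{134}} = - \frac{1125889}{\frac{213554237}{134}} = \left(-1125889\right) \frac{134}{213554237} = - \frac{150869126}{213554237} \approx -0.70647$)
$x - X = 3618575 - - \frac{150869126}{213554237} = 3618575 + \frac{150869126}{213554237} = \frac{772762174021401}{213554237}$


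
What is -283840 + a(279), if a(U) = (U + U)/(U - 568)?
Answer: -82030318/289 ≈ -2.8384e+5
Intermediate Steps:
a(U) = 2*U/(-568 + U) (a(U) = (2*U)/(-568 + U) = 2*U/(-568 + U))
-283840 + a(279) = -283840 + 2*279/(-568 + 279) = -283840 + 2*279/(-289) = -283840 + 2*279*(-1/289) = -283840 - 558/289 = -82030318/289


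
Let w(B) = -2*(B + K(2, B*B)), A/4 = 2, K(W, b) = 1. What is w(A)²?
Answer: 324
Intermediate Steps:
A = 8 (A = 4*2 = 8)
w(B) = -2 - 2*B (w(B) = -2*(B + 1) = -2*(1 + B) = -2 - 2*B)
w(A)² = (-2 - 2*8)² = (-2 - 16)² = (-18)² = 324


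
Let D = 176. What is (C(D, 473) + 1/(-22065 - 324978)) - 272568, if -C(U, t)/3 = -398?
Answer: -94178447083/347043 ≈ -2.7137e+5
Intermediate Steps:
C(U, t) = 1194 (C(U, t) = -3*(-398) = 1194)
(C(D, 473) + 1/(-22065 - 324978)) - 272568 = (1194 + 1/(-22065 - 324978)) - 272568 = (1194 + 1/(-347043)) - 272568 = (1194 - 1/347043) - 272568 = 414369341/347043 - 272568 = -94178447083/347043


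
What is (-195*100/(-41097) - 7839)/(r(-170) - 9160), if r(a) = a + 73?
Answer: 107379961/126811643 ≈ 0.84677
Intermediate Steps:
r(a) = 73 + a
(-195*100/(-41097) - 7839)/(r(-170) - 9160) = (-195*100/(-41097) - 7839)/((73 - 170) - 9160) = (-19500*(-1/41097) - 7839)/(-97 - 9160) = (6500/13699 - 7839)/(-9257) = -107379961/13699*(-1/9257) = 107379961/126811643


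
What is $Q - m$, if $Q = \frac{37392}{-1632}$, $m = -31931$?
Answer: $\frac{1084875}{34} \approx 31908.0$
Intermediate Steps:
$Q = - \frac{779}{34}$ ($Q = 37392 \left(- \frac{1}{1632}\right) = - \frac{779}{34} \approx -22.912$)
$Q - m = - \frac{779}{34} - -31931 = - \frac{779}{34} + 31931 = \frac{1084875}{34}$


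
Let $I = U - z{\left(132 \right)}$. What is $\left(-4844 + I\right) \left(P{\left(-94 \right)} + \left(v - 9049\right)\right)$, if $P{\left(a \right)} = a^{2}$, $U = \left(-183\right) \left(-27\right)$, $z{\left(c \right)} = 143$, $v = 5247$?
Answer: $-231564$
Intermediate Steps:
$U = 4941$
$I = 4798$ ($I = 4941 - 143 = 4798$)
$\left(-4844 + I\right) \left(P{\left(-94 \right)} + \left(v - 9049\right)\right) = \left(-4844 + 4798\right) \left(\left(-94\right)^{2} + \left(5247 - 9049\right)\right) = - 46 \left(8836 + \left(5247 - 9049\right)\right) = - 46 \left(8836 - 3802\right) = \left(-46\right) 5034 = -231564$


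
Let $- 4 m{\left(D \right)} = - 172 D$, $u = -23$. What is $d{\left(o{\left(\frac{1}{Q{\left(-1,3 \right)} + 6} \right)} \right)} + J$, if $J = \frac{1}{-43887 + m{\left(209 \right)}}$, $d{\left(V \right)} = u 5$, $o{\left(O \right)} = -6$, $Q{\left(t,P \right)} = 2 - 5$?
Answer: $- \frac{4013501}{34900} \approx -115.0$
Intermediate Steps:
$Q{\left(t,P \right)} = -3$ ($Q{\left(t,P \right)} = 2 - 5 = -3$)
$m{\left(D \right)} = 43 D$ ($m{\left(D \right)} = - \frac{\left(-172\right) D}{4} = 43 D$)
$d{\left(V \right)} = -115$ ($d{\left(V \right)} = \left(-23\right) 5 = -115$)
$J = - \frac{1}{34900}$ ($J = \frac{1}{-43887 + 43 \cdot 209} = \frac{1}{-43887 + 8987} = \frac{1}{-34900} = - \frac{1}{34900} \approx -2.8653 \cdot 10^{-5}$)
$d{\left(o{\left(\frac{1}{Q{\left(-1,3 \right)} + 6} \right)} \right)} + J = -115 - \frac{1}{34900} = - \frac{4013501}{34900}$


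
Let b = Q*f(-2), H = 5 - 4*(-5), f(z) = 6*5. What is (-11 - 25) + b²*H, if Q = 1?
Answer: 22464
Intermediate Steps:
f(z) = 30
H = 25 (H = 5 + 20 = 25)
b = 30 (b = 1*30 = 30)
(-11 - 25) + b²*H = (-11 - 25) + 30²*25 = -36 + 900*25 = -36 + 22500 = 22464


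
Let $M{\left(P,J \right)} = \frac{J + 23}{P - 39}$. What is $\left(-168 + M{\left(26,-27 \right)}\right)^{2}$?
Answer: $\frac{4752400}{169} \approx 28121.0$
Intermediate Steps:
$M{\left(P,J \right)} = \frac{23 + J}{-39 + P}$
$\left(-168 + M{\left(26,-27 \right)}\right)^{2} = \left(-168 + \frac{23 - 27}{-39 + 26}\right)^{2} = \left(-168 + \frac{1}{-13} \left(-4\right)\right)^{2} = \left(-168 - - \frac{4}{13}\right)^{2} = \left(-168 + \frac{4}{13}\right)^{2} = \left(- \frac{2180}{13}\right)^{2} = \frac{4752400}{169}$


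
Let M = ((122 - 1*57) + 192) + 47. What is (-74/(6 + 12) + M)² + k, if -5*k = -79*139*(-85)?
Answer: -7836236/81 ≈ -96744.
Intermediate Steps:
k = -186677 (k = -(-79*139)*(-85)/5 = -(-10981)*(-85)/5 = -⅕*933385 = -186677)
M = 304 (M = ((122 - 57) + 192) + 47 = (65 + 192) + 47 = 257 + 47 = 304)
(-74/(6 + 12) + M)² + k = (-74/(6 + 12) + 304)² - 186677 = (-74/18 + 304)² - 186677 = (-74*1/18 + 304)² - 186677 = (-37/9 + 304)² - 186677 = (2699/9)² - 186677 = 7284601/81 - 186677 = -7836236/81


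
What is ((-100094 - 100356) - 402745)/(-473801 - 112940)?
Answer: 603195/586741 ≈ 1.0280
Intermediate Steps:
((-100094 - 100356) - 402745)/(-473801 - 112940) = (-200450 - 402745)/(-586741) = -603195*(-1/586741) = 603195/586741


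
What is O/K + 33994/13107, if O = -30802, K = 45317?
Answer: 1136784284/593969919 ≈ 1.9139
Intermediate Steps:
O/K + 33994/13107 = -30802/45317 + 33994/13107 = 1136784284/593969919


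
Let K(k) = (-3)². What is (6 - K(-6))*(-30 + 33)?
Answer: -9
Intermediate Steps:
K(k) = 9
(6 - K(-6))*(-30 + 33) = (6 - 1*9)*(-30 + 33) = (6 - 9)*3 = -3*3 = -9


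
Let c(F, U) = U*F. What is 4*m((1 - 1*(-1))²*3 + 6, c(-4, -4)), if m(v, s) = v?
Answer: 72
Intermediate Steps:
c(F, U) = F*U
4*m((1 - 1*(-1))²*3 + 6, c(-4, -4)) = 4*((1 - 1*(-1))²*3 + 6) = 4*((1 + 1)²*3 + 6) = 4*(2²*3 + 6) = 4*(4*3 + 6) = 4*(12 + 6) = 4*18 = 72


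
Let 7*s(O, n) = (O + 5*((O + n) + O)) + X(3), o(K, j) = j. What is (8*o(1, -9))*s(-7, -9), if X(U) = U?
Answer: 1224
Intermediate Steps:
s(O, n) = 3/7 + 5*n/7 + 11*O/7 (s(O, n) = ((O + 5*((O + n) + O)) + 3)/7 = ((O + 5*(n + 2*O)) + 3)/7 = ((O + (5*n + 10*O)) + 3)/7 = ((5*n + 11*O) + 3)/7 = (3 + 5*n + 11*O)/7 = 3/7 + 5*n/7 + 11*O/7)
(8*o(1, -9))*s(-7, -9) = (8*(-9))*(3/7 + (5/7)*(-9) + (11/7)*(-7)) = -72*(3/7 - 45/7 - 11) = -72*(-17) = 1224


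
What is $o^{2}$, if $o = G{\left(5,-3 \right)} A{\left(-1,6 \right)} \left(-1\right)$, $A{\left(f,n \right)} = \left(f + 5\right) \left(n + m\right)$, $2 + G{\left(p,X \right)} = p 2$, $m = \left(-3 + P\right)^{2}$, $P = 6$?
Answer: $230400$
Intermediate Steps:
$m = 9$ ($m = \left(-3 + 6\right)^{2} = 3^{2} = 9$)
$G{\left(p,X \right)} = -2 + 2 p$ ($G{\left(p,X \right)} = -2 + p 2 = -2 + 2 p$)
$A{\left(f,n \right)} = \left(5 + f\right) \left(9 + n\right)$ ($A{\left(f,n \right)} = \left(f + 5\right) \left(n + 9\right) = \left(5 + f\right) \left(9 + n\right)$)
$o = -480$ ($o = \left(-2 + 2 \cdot 5\right) \left(45 + 5 \cdot 6 + 9 \left(-1\right) - 6\right) \left(-1\right) = \left(-2 + 10\right) \left(45 + 30 - 9 - 6\right) \left(-1\right) = 8 \cdot 60 \left(-1\right) = 480 \left(-1\right) = -480$)
$o^{2} = \left(-480\right)^{2} = 230400$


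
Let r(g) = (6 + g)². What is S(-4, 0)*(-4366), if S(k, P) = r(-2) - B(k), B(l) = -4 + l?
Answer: -104784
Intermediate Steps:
S(k, P) = 20 - k (S(k, P) = (6 - 2)² - (-4 + k) = 4² + (4 - k) = 16 + (4 - k) = 20 - k)
S(-4, 0)*(-4366) = (20 - 1*(-4))*(-4366) = (20 + 4)*(-4366) = 24*(-4366) = -104784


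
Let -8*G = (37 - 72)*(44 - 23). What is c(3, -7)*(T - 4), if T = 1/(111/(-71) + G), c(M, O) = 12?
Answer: -818480/17099 ≈ -47.867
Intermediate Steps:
G = 735/8 (G = -(37 - 72)*(44 - 23)/8 = -(-35)*21/8 = -⅛*(-735) = 735/8 ≈ 91.875)
T = 568/51297 (T = 1/(111/(-71) + 735/8) = 1/(111*(-1/71) + 735/8) = 1/(-111/71 + 735/8) = 1/(51297/568) = 568/51297 ≈ 0.011073)
c(3, -7)*(T - 4) = 12*(568/51297 - 4) = 12*(-204620/51297) = -818480/17099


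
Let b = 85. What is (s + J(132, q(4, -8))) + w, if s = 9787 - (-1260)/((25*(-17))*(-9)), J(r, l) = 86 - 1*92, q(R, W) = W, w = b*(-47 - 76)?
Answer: -57262/85 ≈ -673.67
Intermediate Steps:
w = -10455 (w = 85*(-47 - 76) = 85*(-123) = -10455)
J(r, l) = -6 (J(r, l) = 86 - 92 = -6)
s = 831923/85 (s = 9787 - (-1260)/((-425*(-9))) = 9787 - (-1260)/3825 = 9787 - 1*(-28/85) = 9787 + 28/85 = 831923/85 ≈ 9787.3)
(s + J(132, q(4, -8))) + w = (831923/85 - 6) - 10455 = 831413/85 - 10455 = -57262/85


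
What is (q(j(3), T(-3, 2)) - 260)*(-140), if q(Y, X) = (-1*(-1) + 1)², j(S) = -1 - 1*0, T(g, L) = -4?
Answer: 35840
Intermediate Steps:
j(S) = -1 (j(S) = -1 + 0 = -1)
q(Y, X) = 4 (q(Y, X) = (1 + 1)² = 2² = 4)
(q(j(3), T(-3, 2)) - 260)*(-140) = (4 - 260)*(-140) = -256*(-140) = 35840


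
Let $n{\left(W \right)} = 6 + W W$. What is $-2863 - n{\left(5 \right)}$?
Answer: $-2894$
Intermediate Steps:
$n{\left(W \right)} = 6 + W^{2}$
$-2863 - n{\left(5 \right)} = -2863 - \left(6 + 5^{2}\right) = -2863 - \left(6 + 25\right) = -2863 - 31 = -2894$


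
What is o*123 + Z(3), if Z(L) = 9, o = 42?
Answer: 5175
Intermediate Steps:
o*123 + Z(3) = 42*123 + 9 = 5166 + 9 = 5175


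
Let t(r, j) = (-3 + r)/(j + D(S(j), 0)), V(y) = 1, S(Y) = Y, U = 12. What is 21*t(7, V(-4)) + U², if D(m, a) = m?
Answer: 186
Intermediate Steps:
t(r, j) = (-3 + r)/(2*j) (t(r, j) = (-3 + r)/(j + j) = (-3 + r)/((2*j)) = (-3 + r)*(1/(2*j)) = (-3 + r)/(2*j))
21*t(7, V(-4)) + U² = 21*((½)*(-3 + 7)/1) + 12² = 21*((½)*1*4) + 144 = 21*2 + 144 = 42 + 144 = 186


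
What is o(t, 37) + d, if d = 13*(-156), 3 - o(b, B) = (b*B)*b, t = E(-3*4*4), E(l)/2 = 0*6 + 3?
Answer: -3357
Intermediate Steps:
E(l) = 6 (E(l) = 2*(0*6 + 3) = 2*(0 + 3) = 2*3 = 6)
t = 6
o(b, B) = 3 - B*b² (o(b, B) = 3 - b*B*b = 3 - B*b*b = 3 - B*b²)
d = -2028
o(t, 37) + d = (3 - 1*37*6²) - 2028 = (3 - 1*37*36) - 2028 = (3 - 1332) - 2028 = -1329 - 2028 = -3357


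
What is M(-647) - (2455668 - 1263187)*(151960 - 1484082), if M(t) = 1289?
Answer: 1588530175971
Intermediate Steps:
M(-647) - (2455668 - 1263187)*(151960 - 1484082) = 1289 - (2455668 - 1263187)*(151960 - 1484082) = 1289 - 1192481*(-1332122) = 1289 - 1*(-1588530174682) = 1289 + 1588530174682 = 1588530175971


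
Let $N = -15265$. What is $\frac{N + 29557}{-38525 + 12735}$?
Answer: $- \frac{7146}{12895} \approx -0.55417$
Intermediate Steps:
$\frac{N + 29557}{-38525 + 12735} = \frac{-15265 + 29557}{-38525 + 12735} = \frac{14292}{-25790} = 14292 \left(- \frac{1}{25790}\right) = - \frac{7146}{12895}$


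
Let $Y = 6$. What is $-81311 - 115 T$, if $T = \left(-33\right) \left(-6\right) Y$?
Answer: $-217931$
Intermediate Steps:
$T = 1188$ ($T = \left(-33\right) \left(-6\right) 6 = 198 \cdot 6 = 1188$)
$-81311 - 115 T = -81311 - 136620 = -217931$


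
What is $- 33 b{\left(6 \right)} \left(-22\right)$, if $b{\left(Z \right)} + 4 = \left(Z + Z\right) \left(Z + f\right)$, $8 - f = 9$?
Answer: $40656$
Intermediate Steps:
$f = -1$ ($f = 8 - 9 = -1$)
$b{\left(Z \right)} = -4 + 2 Z \left(-1 + Z\right)$ ($b{\left(Z \right)} = -4 + \left(Z + Z\right) \left(Z - 1\right) = -4 + 2 Z \left(-1 + Z\right)$)
$- 33 b{\left(6 \right)} \left(-22\right) = - 33 \left(-4 - 12 + 2 \cdot 6^{2}\right) \left(-22\right) = - 33 \left(-4 - 12 + 2 \cdot 36\right) \left(-22\right) = - 33 \left(-4 - 12 + 72\right) \left(-22\right) = \left(-33\right) 56 \left(-22\right) = \left(-1848\right) \left(-22\right) = 40656$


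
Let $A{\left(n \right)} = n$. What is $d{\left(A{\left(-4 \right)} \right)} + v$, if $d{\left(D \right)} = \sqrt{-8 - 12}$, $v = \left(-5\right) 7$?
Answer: $-35 + 2 i \sqrt{5} \approx -35.0 + 4.4721 i$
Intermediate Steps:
$v = -35$
$d{\left(D \right)} = 2 i \sqrt{5}$ ($d{\left(D \right)} = \sqrt{-8 - 12} = \sqrt{-20} = 2 i \sqrt{5}$)
$d{\left(A{\left(-4 \right)} \right)} + v = 2 i \sqrt{5} - 35 = -35 + 2 i \sqrt{5}$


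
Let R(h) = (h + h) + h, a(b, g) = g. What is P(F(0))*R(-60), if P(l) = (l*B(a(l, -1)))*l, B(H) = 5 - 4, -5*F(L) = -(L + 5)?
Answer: -180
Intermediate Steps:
F(L) = 1 + L/5 (F(L) = -(-1)*(L + 5)/5 = -(-1)*(5 + L)/5 = -(-5 - L)/5 = 1 + L/5)
B(H) = 1
R(h) = 3*h (R(h) = 2*h + h = 3*h)
P(l) = l**2 (P(l) = (l*1)*l = l*l = l**2)
P(F(0))*R(-60) = (1 + (1/5)*0)**2*(3*(-60)) = (1 + 0)**2*(-180) = 1**2*(-180) = 1*(-180) = -180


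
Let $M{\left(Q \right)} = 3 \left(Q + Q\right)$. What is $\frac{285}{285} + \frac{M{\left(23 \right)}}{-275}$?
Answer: $\frac{137}{275} \approx 0.49818$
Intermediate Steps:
$M{\left(Q \right)} = 6 Q$ ($M{\left(Q \right)} = 3 \cdot 2 Q = 6 Q$)
$\frac{285}{285} + \frac{M{\left(23 \right)}}{-275} = \frac{285}{285} + \frac{6 \cdot 23}{-275} = 285 \cdot \frac{1}{285} + 138 \left(- \frac{1}{275}\right) = 1 - \frac{138}{275} = \frac{137}{275}$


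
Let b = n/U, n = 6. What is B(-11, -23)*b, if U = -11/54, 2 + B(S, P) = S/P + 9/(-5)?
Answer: 123768/1265 ≈ 97.840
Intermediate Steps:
B(S, P) = -19/5 + S/P (B(S, P) = -2 + (S/P + 9/(-5)) = -2 + (S/P + 9*(-⅕)) = -2 + (S/P - 9/5) = -2 + (-9/5 + S/P) = -19/5 + S/P)
U = -11/54 (U = -11*1/54 = -11/54 ≈ -0.20370)
b = -324/11 (b = 6/(-11/54) = 6*(-54/11) = -324/11 ≈ -29.455)
B(-11, -23)*b = (-19/5 - 11/(-23))*(-324/11) = (-19/5 - 11*(-1/23))*(-324/11) = (-19/5 + 11/23)*(-324/11) = -382/115*(-324/11) = 123768/1265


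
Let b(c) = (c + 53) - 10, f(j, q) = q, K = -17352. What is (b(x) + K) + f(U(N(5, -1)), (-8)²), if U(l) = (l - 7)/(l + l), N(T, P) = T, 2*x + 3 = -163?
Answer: -17328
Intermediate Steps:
x = -83 (x = -3/2 + (½)*(-163) = -3/2 - 163/2 = -83)
U(l) = (-7 + l)/(2*l) (U(l) = (-7 + l)/((2*l)) = (-7 + l)*(1/(2*l)) = (-7 + l)/(2*l))
b(c) = 43 + c (b(c) = (53 + c) - 10 = 43 + c)
(b(x) + K) + f(U(N(5, -1)), (-8)²) = ((43 - 83) - 17352) + (-8)² = (-40 - 17352) + 64 = -17392 + 64 = -17328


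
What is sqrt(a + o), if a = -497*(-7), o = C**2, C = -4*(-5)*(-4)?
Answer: sqrt(9879) ≈ 99.393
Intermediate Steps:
C = -80 (C = 20*(-4) = -80)
o = 6400 (o = (-80)**2 = 6400)
a = 3479 (a = -1*(-3479) = 3479)
sqrt(a + o) = sqrt(3479 + 6400) = sqrt(9879)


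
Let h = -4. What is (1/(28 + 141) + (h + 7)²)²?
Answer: 2316484/28561 ≈ 81.107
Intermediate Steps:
(1/(28 + 141) + (h + 7)²)² = (1/(28 + 141) + (-4 + 7)²)² = (1/169 + 3²)² = (1/169 + 9)² = (1522/169)² = 2316484/28561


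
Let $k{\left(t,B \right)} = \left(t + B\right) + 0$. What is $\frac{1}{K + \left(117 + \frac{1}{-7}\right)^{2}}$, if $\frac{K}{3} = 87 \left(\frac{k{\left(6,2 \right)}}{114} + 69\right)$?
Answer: $\frac{931}{29496787} \approx 3.1563 \cdot 10^{-5}$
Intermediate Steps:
$k{\left(t,B \right)} = B + t$ ($k{\left(t,B \right)} = \left(B + t\right) + 0 = B + t$)
$K = \frac{342519}{19}$ ($K = 3 \cdot 87 \left(\frac{2 + 6}{114} + 69\right) = 3 \cdot 87 \left(8 \cdot \frac{1}{114} + 69\right) = 3 \cdot 87 \left(\frac{4}{57} + 69\right) = 3 \cdot 87 \cdot \frac{3937}{57} = 3 \cdot \frac{114173}{19} = \frac{342519}{19} \approx 18027.0$)
$\frac{1}{K + \left(117 + \frac{1}{-7}\right)^{2}} = \frac{1}{\frac{342519}{19} + \left(117 + \frac{1}{-7}\right)^{2}} = \frac{1}{\frac{342519}{19} + \left(117 - \frac{1}{7}\right)^{2}} = \frac{1}{\frac{342519}{19} + \left(\frac{818}{7}\right)^{2}} = \frac{1}{\frac{342519}{19} + \frac{669124}{49}} = \frac{1}{\frac{29496787}{931}} = \frac{931}{29496787}$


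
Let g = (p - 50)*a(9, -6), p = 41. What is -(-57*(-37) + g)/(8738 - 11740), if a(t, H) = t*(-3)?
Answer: 1176/1501 ≈ 0.78348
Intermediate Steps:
a(t, H) = -3*t
g = 243 (g = (41 - 50)*(-3*9) = -9*(-27) = 243)
-(-57*(-37) + g)/(8738 - 11740) = -(-57*(-37) + 243)/(8738 - 11740) = -(2109 + 243)/(-3002) = -2352*(-1)/3002 = -1*(-1176/1501) = 1176/1501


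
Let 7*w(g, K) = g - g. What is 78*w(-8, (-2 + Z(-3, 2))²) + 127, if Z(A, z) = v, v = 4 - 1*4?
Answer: 127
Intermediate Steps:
v = 0 (v = 4 - 4 = 0)
Z(A, z) = 0
w(g, K) = 0 (w(g, K) = (g - g)/7 = (⅐)*0 = 0)
78*w(-8, (-2 + Z(-3, 2))²) + 127 = 78*0 + 127 = 0 + 127 = 127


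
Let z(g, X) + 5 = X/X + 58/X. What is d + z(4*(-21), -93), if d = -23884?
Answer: -2221642/93 ≈ -23889.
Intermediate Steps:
z(g, X) = -4 + 58/X (z(g, X) = -5 + (X/X + 58/X) = -5 + (1 + 58/X) = -4 + 58/X)
d + z(4*(-21), -93) = -23884 + (-4 + 58/(-93)) = -23884 + (-4 + 58*(-1/93)) = -23884 + (-4 - 58/93) = -23884 - 430/93 = -2221642/93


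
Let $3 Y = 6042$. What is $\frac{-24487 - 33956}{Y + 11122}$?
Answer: $- \frac{58443}{13136} \approx -4.4491$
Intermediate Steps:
$Y = 2014$ ($Y = \frac{1}{3} \cdot 6042 = 2014$)
$\frac{-24487 - 33956}{Y + 11122} = \frac{-24487 - 33956}{2014 + 11122} = - \frac{58443}{13136}$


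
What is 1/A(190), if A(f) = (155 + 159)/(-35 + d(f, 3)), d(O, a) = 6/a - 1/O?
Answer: -6271/59660 ≈ -0.10511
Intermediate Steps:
d(O, a) = -1/O + 6/a
A(f) = 314/(-33 - 1/f) (A(f) = (155 + 159)/(-35 + (-1/f + 6/3)) = 314/(-35 + (-1/f + 6*(⅓))) = 314/(-35 + (-1/f + 2)) = 314/(-35 + (2 - 1/f)) = 314/(-33 - 1/f))
1/A(190) = 1/(314*190/(-1 - 33*190)) = 1/(314*190/(-1 - 6270)) = 1/(314*190/(-6271)) = 1/(314*190*(-1/6271)) = 1/(-59660/6271) = -6271/59660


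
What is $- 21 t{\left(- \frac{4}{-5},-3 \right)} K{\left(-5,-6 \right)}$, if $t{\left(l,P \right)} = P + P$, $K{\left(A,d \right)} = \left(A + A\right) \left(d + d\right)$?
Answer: $15120$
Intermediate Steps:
$K{\left(A,d \right)} = 4 A d$ ($K{\left(A,d \right)} = 2 A 2 d = 4 A d$)
$t{\left(l,P \right)} = 2 P$
$- 21 t{\left(- \frac{4}{-5},-3 \right)} K{\left(-5,-6 \right)} = - 21 \cdot 2 \left(-3\right) 4 \left(-5\right) \left(-6\right) = \left(-21\right) \left(-6\right) 120 = 126 \cdot 120 = 15120$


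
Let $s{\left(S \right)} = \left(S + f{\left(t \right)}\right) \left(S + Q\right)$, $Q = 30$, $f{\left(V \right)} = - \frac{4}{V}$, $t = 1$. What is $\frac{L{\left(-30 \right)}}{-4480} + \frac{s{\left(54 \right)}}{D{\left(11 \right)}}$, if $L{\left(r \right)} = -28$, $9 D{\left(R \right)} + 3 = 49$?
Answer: $\frac{3024023}{3680} \approx 821.75$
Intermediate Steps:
$D{\left(R \right)} = \frac{46}{9}$ ($D{\left(R \right)} = - \frac{1}{3} + \frac{1}{9} \cdot 49 = - \frac{1}{3} + \frac{49}{9} = \frac{46}{9}$)
$s{\left(S \right)} = \left(-4 + S\right) \left(30 + S\right)$ ($s{\left(S \right)} = \left(S - \frac{4}{1}\right) \left(S + 30\right) = \left(S - 4\right) \left(30 + S\right) = \left(-4 + S\right) \left(30 + S\right)$)
$\frac{L{\left(-30 \right)}}{-4480} + \frac{s{\left(54 \right)}}{D{\left(11 \right)}} = - \frac{28}{-4480} + \frac{-120 + 54^{2} + 26 \cdot 54}{\frac{46}{9}} = \left(-28\right) \left(- \frac{1}{4480}\right) + \left(-120 + 2916 + 1404\right) \frac{9}{46} = \frac{1}{160} + 4200 \cdot \frac{9}{46} = \frac{1}{160} + \frac{18900}{23} = \frac{3024023}{3680}$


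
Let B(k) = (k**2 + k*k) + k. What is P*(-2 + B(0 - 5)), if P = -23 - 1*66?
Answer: -3827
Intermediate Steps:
P = -89 (P = -23 - 66 = -89)
B(k) = k + 2*k**2 (B(k) = (k**2 + k**2) + k = 2*k**2 + k = k + 2*k**2)
P*(-2 + B(0 - 5)) = -89*(-2 + (0 - 5)*(1 + 2*(0 - 5))) = -89*(-2 - 5*(1 + 2*(-5))) = -89*(-2 - 5*(1 - 10)) = -89*(-2 - 5*(-9)) = -89*(-2 + 45) = -89*43 = -3827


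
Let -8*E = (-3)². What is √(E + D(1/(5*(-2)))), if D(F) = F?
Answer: 7*I*√10/20 ≈ 1.1068*I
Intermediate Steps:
E = -9/8 (E = -⅛*(-3)² = -⅛*9 = -9/8 ≈ -1.1250)
√(E + D(1/(5*(-2)))) = √(-9/8 + 1/(5*(-2))) = √(-9/8 + 1/(-10)) = √(-9/8 - ⅒) = √(-49/40) = 7*I*√10/20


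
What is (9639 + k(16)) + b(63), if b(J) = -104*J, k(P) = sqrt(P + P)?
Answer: 3087 + 4*sqrt(2) ≈ 3092.7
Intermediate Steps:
k(P) = sqrt(2)*sqrt(P) (k(P) = sqrt(2*P) = sqrt(2)*sqrt(P))
(9639 + k(16)) + b(63) = (9639 + sqrt(2)*sqrt(16)) - 104*63 = (9639 + sqrt(2)*4) - 6552 = (9639 + 4*sqrt(2)) - 6552 = 3087 + 4*sqrt(2)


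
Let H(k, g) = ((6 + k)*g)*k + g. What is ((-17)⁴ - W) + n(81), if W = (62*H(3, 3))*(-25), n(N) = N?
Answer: 213802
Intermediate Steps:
H(k, g) = g + g*k*(6 + k) (H(k, g) = (g*(6 + k))*k + g = g*k*(6 + k) + g = g + g*k*(6 + k))
W = -130200 (W = (62*(3*(1 + 3² + 6*3)))*(-25) = (62*(3*(1 + 9 + 18)))*(-25) = (62*(3*28))*(-25) = (62*84)*(-25) = 5208*(-25) = -130200)
((-17)⁴ - W) + n(81) = ((-17)⁴ - 1*(-130200)) + 81 = (83521 + 130200) + 81 = 213721 + 81 = 213802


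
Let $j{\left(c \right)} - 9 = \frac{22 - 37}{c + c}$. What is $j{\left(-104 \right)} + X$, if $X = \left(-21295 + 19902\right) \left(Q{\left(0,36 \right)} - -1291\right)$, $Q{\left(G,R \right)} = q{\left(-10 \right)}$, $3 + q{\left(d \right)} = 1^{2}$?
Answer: $- \frac{373478129}{208} \approx -1.7956 \cdot 10^{6}$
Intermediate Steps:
$q{\left(d \right)} = -2$ ($q{\left(d \right)} = -3 + 1^{2} = -3 + 1 = -2$)
$j{\left(c \right)} = 9 - \frac{15}{2 c}$ ($j{\left(c \right)} = 9 + \frac{22 - 37}{c + c} = 9 - \frac{15}{2 c}$)
$Q{\left(G,R \right)} = -2$
$X = -1795577$ ($X = \left(-21295 + 19902\right) \left(-2 - -1291\right) = - 1393 \left(-2 + 1291\right) = \left(-1393\right) 1289 = -1795577$)
$j{\left(-104 \right)} + X = \left(9 - \frac{15}{2 \left(-104\right)}\right) - 1795577 = \left(9 - - \frac{15}{208}\right) - 1795577 = \left(9 + \frac{15}{208}\right) - 1795577 = \frac{1887}{208} - 1795577 = - \frac{373478129}{208}$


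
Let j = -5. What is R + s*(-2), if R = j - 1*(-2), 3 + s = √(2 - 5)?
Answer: 3 - 2*I*√3 ≈ 3.0 - 3.4641*I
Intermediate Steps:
s = -3 + I*√3 (s = -3 + √(2 - 5) = -3 + √(-3) = -3 + I*√3 ≈ -3.0 + 1.732*I)
R = -3 (R = -5 - 1*(-2) = -5 + 2 = -3)
R + s*(-2) = -3 + (-3 + I*√3)*(-2) = -3 + (6 - 2*I*√3) = 3 - 2*I*√3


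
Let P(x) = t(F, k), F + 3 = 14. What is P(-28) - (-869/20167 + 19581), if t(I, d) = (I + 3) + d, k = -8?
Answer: -394768156/20167 ≈ -19575.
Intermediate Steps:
F = 11 (F = -3 + 14 = 11)
t(I, d) = 3 + I + d (t(I, d) = (3 + I) + d = 3 + I + d)
P(x) = 6 (P(x) = 3 + 11 - 8 = 6)
P(-28) - (-869/20167 + 19581) = 6 - (-869/20167 + 19581) = 6 - 1*394889158/20167 = 6 - 394889158/20167 = -394768156/20167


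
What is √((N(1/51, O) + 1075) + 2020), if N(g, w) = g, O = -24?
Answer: 13*√47634/51 ≈ 55.633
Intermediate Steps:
√((N(1/51, O) + 1075) + 2020) = √((1/51 + 1075) + 2020) = √(54826/51 + 2020) = √(157846/51) = 13*√47634/51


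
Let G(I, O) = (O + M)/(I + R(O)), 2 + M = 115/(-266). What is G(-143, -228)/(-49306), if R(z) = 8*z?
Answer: -61295/25797983932 ≈ -2.3760e-6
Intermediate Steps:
M = -647/266 (M = -2 + 115/(-266) = -2 + 115*(-1/266) = -2 - 115/266 = -647/266 ≈ -2.4323)
G(I, O) = (-647/266 + O)/(I + 8*O) (G(I, O) = (O - 647/266)/(I + 8*O) = (-647/266 + O)/(I + 8*O))
G(-143, -228)/(-49306) = ((-647/266 - 228)/(-143 + 8*(-228)))/(-49306) = (-61295/266/(-143 - 1824))*(-1/49306) = (-61295/266/(-1967))*(-1/49306) = -1/1967*(-61295/266)*(-1/49306) = (61295/523222)*(-1/49306) = -61295/25797983932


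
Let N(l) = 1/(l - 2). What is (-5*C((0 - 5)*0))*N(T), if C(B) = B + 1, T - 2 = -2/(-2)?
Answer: -5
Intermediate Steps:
T = 3 (T = 2 - 2/(-2) = 2 - 2*(-1/2) = 2 + 1 = 3)
C(B) = 1 + B
N(l) = 1/(-2 + l)
(-5*C((0 - 5)*0))*N(T) = (-5*(1 + (0 - 5)*0))/(-2 + 3) = -5*(1 - 5*0)/1 = -5*(1 + 0)*1 = -5*1*1 = -5*1 = -5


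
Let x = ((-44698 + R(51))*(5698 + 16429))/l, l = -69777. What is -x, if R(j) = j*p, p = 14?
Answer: -973233968/69777 ≈ -13948.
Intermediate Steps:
R(j) = 14*j (R(j) = j*14 = 14*j)
x = 973233968/69777 (x = ((-44698 + 14*51)*(5698 + 16429))/(-69777) = ((-44698 + 714)*22127)*(-1/69777) = -43984*22127*(-1/69777) = -973233968*(-1/69777) = 973233968/69777 ≈ 13948.)
-x = -1*973233968/69777 = -973233968/69777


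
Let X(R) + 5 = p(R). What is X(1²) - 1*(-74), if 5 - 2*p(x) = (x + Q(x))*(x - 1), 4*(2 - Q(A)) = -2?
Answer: 143/2 ≈ 71.500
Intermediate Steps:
Q(A) = 5/2 (Q(A) = 2 - ¼*(-2) = 2 + ½ = 5/2)
p(x) = 5/2 - (-1 + x)*(5/2 + x)/2 (p(x) = 5/2 - (x + 5/2)*(x - 1)/2 = 5/2 - (5/2 + x)*(-1 + x)/2 = 5/2 - (-1 + x)*(5/2 + x)/2)
X(R) = -5/4 - 3*R/4 - R²/2 (X(R) = -5 + (15/4 - 3*R/4 - R²/2) = -5/4 - 3*R/4 - R²/2)
X(1²) - 1*(-74) = (-5/4 - ¾*1² - (1²)²/2) - 1*(-74) = (-5/4 - ¾*1 - ½*1²) + 74 = (-5/4 - ¾ - ½*1) + 74 = (-5/4 - ¾ - ½) + 74 = -5/2 + 74 = 143/2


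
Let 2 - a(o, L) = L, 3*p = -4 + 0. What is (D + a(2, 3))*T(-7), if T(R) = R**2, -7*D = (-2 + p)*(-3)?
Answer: -119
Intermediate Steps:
p = -4/3 (p = (-4 + 0)/3 = (1/3)*(-4) = -4/3 ≈ -1.3333)
a(o, L) = 2 - L
D = -10/7 (D = -(-2 - 4/3)*(-3)/7 = -(-10)*(-3)/21 = -1/7*10 = -10/7 ≈ -1.4286)
(D + a(2, 3))*T(-7) = (-10/7 + (2 - 1*3))*(-7)**2 = (-10/7 + (2 - 3))*49 = (-10/7 - 1)*49 = -17/7*49 = -119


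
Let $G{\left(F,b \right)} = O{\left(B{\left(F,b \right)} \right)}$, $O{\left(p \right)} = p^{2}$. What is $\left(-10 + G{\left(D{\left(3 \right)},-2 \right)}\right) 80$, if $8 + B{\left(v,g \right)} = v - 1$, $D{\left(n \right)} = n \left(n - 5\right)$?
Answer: $17200$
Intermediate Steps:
$D{\left(n \right)} = n \left(-5 + n\right)$
$B{\left(v,g \right)} = -9 + v$ ($B{\left(v,g \right)} = -8 + \left(v - 1\right) = -8 + \left(-1 + v\right) = -9 + v$)
$G{\left(F,b \right)} = \left(-9 + F\right)^{2}$
$\left(-10 + G{\left(D{\left(3 \right)},-2 \right)}\right) 80 = \left(-10 + \left(-9 + 3 \left(-5 + 3\right)\right)^{2}\right) 80 = \left(-10 + \left(-9 + 3 \left(-2\right)\right)^{2}\right) 80 = \left(-10 + \left(-9 - 6\right)^{2}\right) 80 = \left(-10 + \left(-15\right)^{2}\right) 80 = \left(-10 + 225\right) 80 = 215 \cdot 80 = 17200$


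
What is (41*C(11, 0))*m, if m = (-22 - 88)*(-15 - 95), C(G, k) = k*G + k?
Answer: 0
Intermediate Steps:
C(G, k) = k + G*k (C(G, k) = G*k + k = k + G*k)
m = 12100 (m = -110*(-110) = 12100)
(41*C(11, 0))*m = (41*(0*(1 + 11)))*12100 = (41*(0*12))*12100 = (41*0)*12100 = 0*12100 = 0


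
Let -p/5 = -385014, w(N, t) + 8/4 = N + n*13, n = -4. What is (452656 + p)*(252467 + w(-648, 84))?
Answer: 598628186390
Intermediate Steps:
w(N, t) = -54 + N (w(N, t) = -2 + (N - 4*13) = -2 + (N - 52) = -2 + (-52 + N) = -54 + N)
p = 1925070 (p = -5*(-385014) = 1925070)
(452656 + p)*(252467 + w(-648, 84)) = (452656 + 1925070)*(252467 + (-54 - 648)) = 2377726*(252467 - 702) = 2377726*251765 = 598628186390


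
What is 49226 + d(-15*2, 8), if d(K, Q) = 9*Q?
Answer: 49298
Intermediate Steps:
49226 + d(-15*2, 8) = 49226 + 9*8 = 49226 + 72 = 49298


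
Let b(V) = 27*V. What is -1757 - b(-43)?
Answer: -596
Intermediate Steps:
-1757 - b(-43) = -1757 - 27*(-43) = -1757 - 1*(-1161) = -1757 + 1161 = -596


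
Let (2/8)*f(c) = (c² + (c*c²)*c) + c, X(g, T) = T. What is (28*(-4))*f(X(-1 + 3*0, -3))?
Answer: -38976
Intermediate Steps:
f(c) = 4*c + 4*c² + 4*c⁴ (f(c) = 4*((c² + (c*c²)*c) + c) = 4*((c² + c³*c) + c) = 4*((c² + c⁴) + c) = 4*(c + c² + c⁴) = 4*c + 4*c² + 4*c⁴)
(28*(-4))*f(X(-1 + 3*0, -3)) = (28*(-4))*(4*(-3)*(1 - 3 + (-3)³)) = -448*(-3)*(1 - 3 - 27) = -448*(-3)*(-29) = -112*348 = -38976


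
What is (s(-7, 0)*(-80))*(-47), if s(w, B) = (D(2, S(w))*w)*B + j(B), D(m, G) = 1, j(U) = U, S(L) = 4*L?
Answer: 0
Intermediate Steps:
s(w, B) = B + B*w (s(w, B) = (1*w)*B + B = w*B + B = B*w + B = B + B*w)
(s(-7, 0)*(-80))*(-47) = ((0*(1 - 7))*(-80))*(-47) = ((0*(-6))*(-80))*(-47) = (0*(-80))*(-47) = 0*(-47) = 0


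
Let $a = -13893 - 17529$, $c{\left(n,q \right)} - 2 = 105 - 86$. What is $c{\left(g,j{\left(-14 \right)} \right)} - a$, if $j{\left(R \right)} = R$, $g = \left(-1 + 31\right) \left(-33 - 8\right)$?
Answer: $31443$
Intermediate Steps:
$g = -1230$ ($g = 30 \left(-41\right) = -1230$)
$c{\left(n,q \right)} = 21$ ($c{\left(n,q \right)} = 2 + \left(105 - 86\right) = 2 + 19 = 21$)
$a = -31422$ ($a = -13893 - 17529 = -31422$)
$c{\left(g,j{\left(-14 \right)} \right)} - a = 21 - -31422 = 21 + 31422 = 31443$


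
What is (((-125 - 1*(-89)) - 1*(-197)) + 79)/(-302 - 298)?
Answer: -2/5 ≈ -0.40000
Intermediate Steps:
(((-125 - 1*(-89)) - 1*(-197)) + 79)/(-302 - 298) = (((-125 + 89) + 197) + 79)/(-600) = ((-36 + 197) + 79)*(-1/600) = (161 + 79)*(-1/600) = 240*(-1/600) = -2/5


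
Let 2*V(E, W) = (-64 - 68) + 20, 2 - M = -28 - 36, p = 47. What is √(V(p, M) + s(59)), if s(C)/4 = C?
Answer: 6*√5 ≈ 13.416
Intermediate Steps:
s(C) = 4*C
M = 66 (M = 2 - (-28 - 36) = 2 - 1*(-64) = 2 + 64 = 66)
V(E, W) = -56 (V(E, W) = ((-64 - 68) + 20)/2 = (-132 + 20)/2 = (½)*(-112) = -56)
√(V(p, M) + s(59)) = √(-56 + 4*59) = √(-56 + 236) = √180 = 6*√5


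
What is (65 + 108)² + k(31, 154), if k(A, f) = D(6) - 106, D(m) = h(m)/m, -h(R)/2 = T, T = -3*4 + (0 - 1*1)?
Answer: 89482/3 ≈ 29827.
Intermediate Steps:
T = -13 (T = -12 + (0 - 1) = -12 - 1 = -13)
h(R) = 26 (h(R) = -2*(-13) = 26)
D(m) = 26/m
k(A, f) = -305/3 (k(A, f) = 26/6 - 106 = 26*(⅙) - 106 = 13/3 - 106 = -305/3)
(65 + 108)² + k(31, 154) = (65 + 108)² - 305/3 = 173² - 305/3 = 29929 - 305/3 = 89482/3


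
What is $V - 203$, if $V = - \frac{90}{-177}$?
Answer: $- \frac{11947}{59} \approx -202.49$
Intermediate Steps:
$V = \frac{30}{59}$ ($V = \left(-90\right) \left(- \frac{1}{177}\right) = \frac{30}{59} \approx 0.50847$)
$V - 203 = \frac{30}{59} - 203 = - \frac{11947}{59}$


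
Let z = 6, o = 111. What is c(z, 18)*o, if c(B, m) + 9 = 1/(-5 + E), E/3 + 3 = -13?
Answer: -53058/53 ≈ -1001.1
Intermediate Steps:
E = -48 (E = -9 + 3*(-13) = -9 - 39 = -48)
c(B, m) = -478/53 (c(B, m) = -9 + 1/(-5 - 48) = -9 + 1/(-53) = -9 - 1/53 = -478/53)
c(z, 18)*o = -478/53*111 = -53058/53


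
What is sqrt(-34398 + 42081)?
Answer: sqrt(7683) ≈ 87.653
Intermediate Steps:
sqrt(-34398 + 42081) = sqrt(7683)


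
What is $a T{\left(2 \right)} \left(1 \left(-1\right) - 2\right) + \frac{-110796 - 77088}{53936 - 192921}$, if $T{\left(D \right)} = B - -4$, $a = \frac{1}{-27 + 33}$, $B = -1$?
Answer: $- \frac{41187}{277970} \approx -0.14817$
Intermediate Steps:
$a = \frac{1}{6} \approx 0.16667$
$T{\left(D \right)} = 3$ ($T{\left(D \right)} = -1 - -4 = -1 + 4 = 3$)
$a T{\left(2 \right)} \left(1 \left(-1\right) - 2\right) + \frac{-110796 - 77088}{53936 - 192921} = \frac{1}{6} \cdot 3 \left(1 \left(-1\right) - 2\right) + \frac{-110796 - 77088}{53936 - 192921} = \frac{-1 - 2}{2} - \frac{187884}{-138985} = \frac{1}{2} \left(-3\right) - - \frac{187884}{138985} = - \frac{3}{2} + \frac{187884}{138985} = - \frac{41187}{277970}$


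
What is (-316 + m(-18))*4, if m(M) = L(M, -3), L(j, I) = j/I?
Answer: -1240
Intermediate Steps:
m(M) = -M/3 (m(M) = M/(-3) = M*(-⅓) = -M/3)
(-316 + m(-18))*4 = (-316 - ⅓*(-18))*4 = (-316 + 6)*4 = -310*4 = -1240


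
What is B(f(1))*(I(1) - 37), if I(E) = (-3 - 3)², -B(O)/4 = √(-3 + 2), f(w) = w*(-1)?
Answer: 4*I ≈ 4.0*I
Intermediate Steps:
f(w) = -w
B(O) = -4*I (B(O) = -4*√(-3 + 2) = -4*I)
I(E) = 36 (I(E) = (-6)² = 36)
B(f(1))*(I(1) - 37) = (-4*I)*(36 - 37) = -4*I*(-1) = 4*I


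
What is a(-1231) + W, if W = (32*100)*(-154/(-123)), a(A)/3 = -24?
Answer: 483944/123 ≈ 3934.5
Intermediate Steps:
a(A) = -72 (a(A) = 3*(-24) = -72)
W = 492800/123 (W = 3200*(-154*(-1/123)) = 3200*(154/123) = 492800/123 ≈ 4006.5)
a(-1231) + W = -72 + 492800/123 = 483944/123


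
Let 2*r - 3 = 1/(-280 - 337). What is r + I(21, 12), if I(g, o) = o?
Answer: 8329/617 ≈ 13.499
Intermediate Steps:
r = 925/617 (r = 3/2 + 1/(2*(-280 - 337)) = 3/2 + (1/2)/(-617) = 3/2 + (1/2)*(-1/617) = 3/2 - 1/1234 = 925/617 ≈ 1.4992)
r + I(21, 12) = 925/617 + 12 = 8329/617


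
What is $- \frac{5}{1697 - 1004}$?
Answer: $- \frac{5}{693} \approx -0.007215$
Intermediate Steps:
$- \frac{5}{1697 - 1004} = - \frac{5}{693}$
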